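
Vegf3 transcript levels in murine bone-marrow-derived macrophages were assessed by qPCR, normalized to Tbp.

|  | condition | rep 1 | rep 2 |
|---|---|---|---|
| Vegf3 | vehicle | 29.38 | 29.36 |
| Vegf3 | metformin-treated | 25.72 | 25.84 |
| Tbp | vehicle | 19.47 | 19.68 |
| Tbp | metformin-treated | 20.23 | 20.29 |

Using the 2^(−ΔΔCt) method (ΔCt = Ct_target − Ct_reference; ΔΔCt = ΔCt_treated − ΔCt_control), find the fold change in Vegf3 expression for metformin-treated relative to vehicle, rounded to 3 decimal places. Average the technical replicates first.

19.360

Mean Ct: Vegf3 vehicle 29.370; Vegf3 metformin-treated 25.780; Tbp vehicle 19.575; Tbp metformin-treated 20.260
ΔCt(vehicle) = 29.370 − 19.575 = 9.795
ΔCt(metformin-treated) = 25.780 − 20.260 = 5.520
ΔΔCt = 5.520 − 9.795 = -4.275
Fold change = 2^(−(-4.275)) = 2^4.275 = 19.3599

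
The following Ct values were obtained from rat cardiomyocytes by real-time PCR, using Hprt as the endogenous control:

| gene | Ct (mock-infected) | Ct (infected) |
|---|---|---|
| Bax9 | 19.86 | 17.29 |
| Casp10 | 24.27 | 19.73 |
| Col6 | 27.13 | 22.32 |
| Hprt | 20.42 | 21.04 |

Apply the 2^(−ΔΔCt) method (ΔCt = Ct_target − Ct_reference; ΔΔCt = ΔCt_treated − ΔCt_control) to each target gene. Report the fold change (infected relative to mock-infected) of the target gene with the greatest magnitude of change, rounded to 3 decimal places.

43.111

Bax9: ΔΔCt = (17.29−21.04) − (19.86−20.42) = -3.75 − (-0.56) = -3.19; fold change = 2^3.19 = 9.126
Casp10: ΔΔCt = (19.73−21.04) − (24.27−20.42) = -1.31 − 3.85 = -5.16; fold change = 2^5.16 = 35.753
Col6: ΔΔCt = (22.32−21.04) − (27.13−20.42) = 1.28 − 6.71 = -5.43; fold change = 2^5.43 = 43.111
Col6 has the largest |ΔΔCt| = 5.43.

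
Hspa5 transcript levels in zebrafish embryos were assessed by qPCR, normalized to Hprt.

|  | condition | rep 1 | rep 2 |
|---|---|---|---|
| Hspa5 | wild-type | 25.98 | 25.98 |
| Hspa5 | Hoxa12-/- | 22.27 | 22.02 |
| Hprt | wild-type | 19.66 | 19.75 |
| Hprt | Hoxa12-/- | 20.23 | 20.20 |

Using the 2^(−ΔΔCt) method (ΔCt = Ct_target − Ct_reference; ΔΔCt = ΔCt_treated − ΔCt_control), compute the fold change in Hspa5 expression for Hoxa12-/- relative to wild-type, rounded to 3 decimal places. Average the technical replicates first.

Mean Ct: Hspa5 wild-type 25.980; Hspa5 Hoxa12-/- 22.145; Hprt wild-type 19.705; Hprt Hoxa12-/- 20.215
ΔCt(wild-type) = 25.980 − 19.705 = 6.275
ΔCt(Hoxa12-/-) = 22.145 − 20.215 = 1.930
ΔΔCt = 1.930 − 6.275 = -4.345
Fold change = 2^(−(-4.345)) = 2^4.345 = 20.3224

20.322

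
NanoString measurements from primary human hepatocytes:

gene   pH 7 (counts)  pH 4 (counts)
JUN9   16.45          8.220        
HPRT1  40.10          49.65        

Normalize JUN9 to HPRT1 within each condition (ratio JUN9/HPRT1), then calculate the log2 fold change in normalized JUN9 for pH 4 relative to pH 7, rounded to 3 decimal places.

JUN9/HPRT1 (pH 7) = 16.45 / 40.10 = 0.41022
JUN9/HPRT1 (pH 4) = 8.220 / 49.65 = 0.16556
Fold change = 0.16556 / 0.41022 = 0.4036
log2(0.4036) = -1.3091

-1.309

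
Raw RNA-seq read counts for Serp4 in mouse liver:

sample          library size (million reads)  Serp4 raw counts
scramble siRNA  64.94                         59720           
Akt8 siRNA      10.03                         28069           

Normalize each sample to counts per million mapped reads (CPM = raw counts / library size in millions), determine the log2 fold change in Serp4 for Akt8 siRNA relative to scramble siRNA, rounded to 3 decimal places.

CPM(scramble siRNA) = 59720 / 64.94 = 919.6181
CPM(Akt8 siRNA) = 28069 / 10.03 = 2798.5045
Fold change = 2798.5045 / 919.6181 = 3.04312
log2(3.04312) = 1.6055

1.606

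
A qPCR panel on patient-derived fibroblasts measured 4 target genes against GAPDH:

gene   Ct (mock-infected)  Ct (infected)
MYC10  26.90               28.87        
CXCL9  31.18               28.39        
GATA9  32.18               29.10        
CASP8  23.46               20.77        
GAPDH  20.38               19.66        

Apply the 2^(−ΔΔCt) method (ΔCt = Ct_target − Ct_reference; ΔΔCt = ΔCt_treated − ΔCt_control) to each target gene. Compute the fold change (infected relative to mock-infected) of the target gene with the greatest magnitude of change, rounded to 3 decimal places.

0.155

MYC10: ΔΔCt = (28.87−19.66) − (26.90−20.38) = 9.21 − 6.52 = 2.69; fold change = 2^-2.69 = 0.155
CXCL9: ΔΔCt = (28.39−19.66) − (31.18−20.38) = 8.73 − 10.80 = -2.07; fold change = 2^2.07 = 4.199
GATA9: ΔΔCt = (29.10−19.66) − (32.18−20.38) = 9.44 − 11.80 = -2.36; fold change = 2^2.36 = 5.134
CASP8: ΔΔCt = (20.77−19.66) − (23.46−20.38) = 1.11 − 3.08 = -1.97; fold change = 2^1.97 = 3.918
MYC10 has the largest |ΔΔCt| = 2.69.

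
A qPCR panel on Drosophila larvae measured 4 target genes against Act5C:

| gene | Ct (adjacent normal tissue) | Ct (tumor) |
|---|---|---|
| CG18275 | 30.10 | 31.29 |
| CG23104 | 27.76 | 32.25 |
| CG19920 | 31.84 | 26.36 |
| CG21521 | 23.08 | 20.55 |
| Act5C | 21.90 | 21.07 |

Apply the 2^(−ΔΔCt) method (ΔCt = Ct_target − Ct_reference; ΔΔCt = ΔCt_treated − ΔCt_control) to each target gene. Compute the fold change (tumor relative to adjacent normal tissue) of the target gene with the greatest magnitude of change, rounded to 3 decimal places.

0.025

CG18275: ΔΔCt = (31.29−21.07) − (30.10−21.90) = 10.22 − 8.20 = 2.02; fold change = 2^-2.02 = 0.247
CG23104: ΔΔCt = (32.25−21.07) − (27.76−21.90) = 11.18 − 5.86 = 5.32; fold change = 2^-5.32 = 0.025
CG19920: ΔΔCt = (26.36−21.07) − (31.84−21.90) = 5.29 − 9.94 = -4.65; fold change = 2^4.65 = 25.107
CG21521: ΔΔCt = (20.55−21.07) − (23.08−21.90) = -0.52 − 1.18 = -1.70; fold change = 2^1.70 = 3.249
CG23104 has the largest |ΔΔCt| = 5.32.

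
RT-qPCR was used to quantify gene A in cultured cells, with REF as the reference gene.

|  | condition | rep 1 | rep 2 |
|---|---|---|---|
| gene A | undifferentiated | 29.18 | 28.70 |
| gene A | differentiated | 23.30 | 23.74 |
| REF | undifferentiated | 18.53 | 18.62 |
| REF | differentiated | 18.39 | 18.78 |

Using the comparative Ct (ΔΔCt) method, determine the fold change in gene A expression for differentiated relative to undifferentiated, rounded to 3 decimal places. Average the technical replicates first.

43.111

Mean Ct: gene A undifferentiated 28.940; gene A differentiated 23.520; REF undifferentiated 18.575; REF differentiated 18.585
ΔCt(undifferentiated) = 28.940 − 18.575 = 10.365
ΔCt(differentiated) = 23.520 − 18.585 = 4.935
ΔΔCt = 4.935 − 10.365 = -5.430
Fold change = 2^(−(-5.430)) = 2^5.430 = 43.1115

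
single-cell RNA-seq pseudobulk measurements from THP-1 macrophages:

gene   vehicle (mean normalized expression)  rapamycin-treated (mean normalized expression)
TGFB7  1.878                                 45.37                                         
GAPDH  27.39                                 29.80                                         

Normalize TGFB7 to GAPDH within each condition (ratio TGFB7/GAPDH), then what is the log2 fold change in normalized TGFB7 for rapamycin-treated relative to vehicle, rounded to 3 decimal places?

4.473

TGFB7/GAPDH (vehicle) = 1.878 / 27.39 = 0.068565
TGFB7/GAPDH (rapamycin-treated) = 45.37 / 29.80 = 1.5225
Fold change = 1.5225 / 0.068565 = 22.2049
log2(22.2049) = 4.4728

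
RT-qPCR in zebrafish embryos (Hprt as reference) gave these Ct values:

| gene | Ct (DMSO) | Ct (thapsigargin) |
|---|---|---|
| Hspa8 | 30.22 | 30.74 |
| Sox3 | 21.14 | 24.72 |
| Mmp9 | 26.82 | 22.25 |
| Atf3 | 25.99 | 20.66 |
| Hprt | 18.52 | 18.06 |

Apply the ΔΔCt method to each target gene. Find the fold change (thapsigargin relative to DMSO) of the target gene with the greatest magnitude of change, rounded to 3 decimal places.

29.243

Hspa8: ΔΔCt = (30.74−18.06) − (30.22−18.52) = 12.68 − 11.70 = 0.98; fold change = 2^-0.98 = 0.507
Sox3: ΔΔCt = (24.72−18.06) − (21.14−18.52) = 6.66 − 2.62 = 4.04; fold change = 2^-4.04 = 0.061
Mmp9: ΔΔCt = (22.25−18.06) − (26.82−18.52) = 4.19 − 8.30 = -4.11; fold change = 2^4.11 = 17.268
Atf3: ΔΔCt = (20.66−18.06) − (25.99−18.52) = 2.60 − 7.47 = -4.87; fold change = 2^4.87 = 29.243
Atf3 has the largest |ΔΔCt| = 4.87.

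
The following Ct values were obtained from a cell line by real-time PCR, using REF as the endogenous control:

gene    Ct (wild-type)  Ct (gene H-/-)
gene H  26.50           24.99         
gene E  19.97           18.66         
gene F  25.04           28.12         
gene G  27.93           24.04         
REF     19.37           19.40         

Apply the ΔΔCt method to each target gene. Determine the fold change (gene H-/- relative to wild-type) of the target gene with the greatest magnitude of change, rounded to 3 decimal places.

gene H: ΔΔCt = (24.99−19.40) − (26.50−19.37) = 5.59 − 7.13 = -1.54; fold change = 2^1.54 = 2.908
gene E: ΔΔCt = (18.66−19.40) − (19.97−19.37) = -0.74 − 0.60 = -1.34; fold change = 2^1.34 = 2.532
gene F: ΔΔCt = (28.12−19.40) − (25.04−19.37) = 8.72 − 5.67 = 3.05; fold change = 2^-3.05 = 0.121
gene G: ΔΔCt = (24.04−19.40) − (27.93−19.37) = 4.64 − 8.56 = -3.92; fold change = 2^3.92 = 15.137
gene G has the largest |ΔΔCt| = 3.92.

15.137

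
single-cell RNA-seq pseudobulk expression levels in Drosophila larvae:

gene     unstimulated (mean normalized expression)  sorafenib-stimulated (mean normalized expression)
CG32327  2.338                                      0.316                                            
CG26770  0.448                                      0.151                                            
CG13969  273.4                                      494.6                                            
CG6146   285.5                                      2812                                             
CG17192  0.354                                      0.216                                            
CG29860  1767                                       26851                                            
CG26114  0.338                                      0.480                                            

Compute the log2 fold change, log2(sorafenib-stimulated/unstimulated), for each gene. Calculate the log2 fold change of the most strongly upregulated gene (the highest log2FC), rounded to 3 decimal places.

log2(0.316/2.338) = -2.887  (CG32327)
log2(0.151/0.448) = -1.569  (CG26770)
log2(494.6/273.4) = 0.855  (CG13969)
log2(2812/285.5) = 3.300  (CG6146)
log2(0.216/0.354) = -0.713  (CG17192)
log2(26851/1767) = 3.926  (CG29860)
log2(0.480/0.338) = 0.506  (CG26114)
CG29860 is most strongly upregulated.

3.926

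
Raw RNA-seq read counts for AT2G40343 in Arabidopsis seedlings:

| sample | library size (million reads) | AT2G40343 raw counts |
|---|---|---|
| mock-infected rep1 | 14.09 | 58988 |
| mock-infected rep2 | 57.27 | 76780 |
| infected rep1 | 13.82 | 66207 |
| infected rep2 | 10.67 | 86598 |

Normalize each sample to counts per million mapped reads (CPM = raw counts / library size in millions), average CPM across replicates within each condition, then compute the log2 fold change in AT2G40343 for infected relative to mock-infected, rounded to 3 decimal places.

CPM(mock-infected rep1) = 58988 / 14.09 = 4186.5153
CPM(mock-infected rep2) = 76780 / 57.27 = 1340.6670
CPM(infected rep1) = 66207 / 13.82 = 4790.6657
CPM(infected rep2) = 86598 / 10.67 = 8116.0262
mean CPM(mock-infected) = 2763.5911; mean CPM(infected) = 6453.3460
Fold change = 6453.3460 / 2763.5911 = 2.33513
log2(2.33513) = 1.2235

1.224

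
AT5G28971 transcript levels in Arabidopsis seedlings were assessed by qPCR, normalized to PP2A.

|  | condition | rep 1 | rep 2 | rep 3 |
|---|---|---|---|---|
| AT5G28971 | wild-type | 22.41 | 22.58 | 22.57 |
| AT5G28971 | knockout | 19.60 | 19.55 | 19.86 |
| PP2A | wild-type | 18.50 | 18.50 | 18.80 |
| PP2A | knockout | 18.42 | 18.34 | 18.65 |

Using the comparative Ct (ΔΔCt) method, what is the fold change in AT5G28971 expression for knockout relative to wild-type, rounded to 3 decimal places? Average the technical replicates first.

Mean Ct: AT5G28971 wild-type 22.520; AT5G28971 knockout 19.670; PP2A wild-type 18.600; PP2A knockout 18.470
ΔCt(wild-type) = 22.520 − 18.600 = 3.920
ΔCt(knockout) = 19.670 − 18.470 = 1.200
ΔΔCt = 1.200 − 3.920 = -2.720
Fold change = 2^(−(-2.720)) = 2^2.720 = 6.5887

6.589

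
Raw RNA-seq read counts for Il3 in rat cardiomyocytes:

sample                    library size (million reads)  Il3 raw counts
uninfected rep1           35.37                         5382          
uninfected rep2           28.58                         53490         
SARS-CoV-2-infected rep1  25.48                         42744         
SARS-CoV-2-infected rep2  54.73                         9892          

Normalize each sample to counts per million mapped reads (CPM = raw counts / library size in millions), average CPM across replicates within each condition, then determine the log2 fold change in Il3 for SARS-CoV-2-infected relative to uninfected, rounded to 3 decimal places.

-0.123

CPM(uninfected rep1) = 5382 / 35.37 = 152.1628
CPM(uninfected rep2) = 53490 / 28.58 = 1871.5885
CPM(SARS-CoV-2-infected rep1) = 42744 / 25.48 = 1677.5510
CPM(SARS-CoV-2-infected rep2) = 9892 / 54.73 = 180.7418
mean CPM(uninfected) = 1011.8757; mean CPM(SARS-CoV-2-infected) = 929.1464
Fold change = 929.1464 / 1011.8757 = 0.91824
log2(0.91824) = -0.1231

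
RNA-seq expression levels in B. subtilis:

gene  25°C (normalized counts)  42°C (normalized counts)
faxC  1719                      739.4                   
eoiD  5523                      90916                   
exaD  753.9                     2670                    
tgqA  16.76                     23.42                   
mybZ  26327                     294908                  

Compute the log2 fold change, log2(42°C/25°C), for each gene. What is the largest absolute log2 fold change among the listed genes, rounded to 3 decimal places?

4.041

log2(739.4/1719) = -1.217  (faxC)
log2(90916/5523) = 4.041  (eoiD)
log2(2670/753.9) = 1.824  (exaD)
log2(23.42/16.76) = 0.483  (tgqA)
log2(294908/26327) = 3.486  (mybZ)
The largest magnitude belongs to eoiD.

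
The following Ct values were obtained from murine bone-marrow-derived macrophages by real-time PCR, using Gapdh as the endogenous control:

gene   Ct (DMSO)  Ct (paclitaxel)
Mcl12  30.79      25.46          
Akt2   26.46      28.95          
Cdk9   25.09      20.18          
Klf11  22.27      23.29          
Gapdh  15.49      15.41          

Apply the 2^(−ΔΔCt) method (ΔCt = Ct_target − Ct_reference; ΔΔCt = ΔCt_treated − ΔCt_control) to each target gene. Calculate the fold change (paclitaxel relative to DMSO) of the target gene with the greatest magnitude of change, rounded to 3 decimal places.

Mcl12: ΔΔCt = (25.46−15.41) − (30.79−15.49) = 10.05 − 15.30 = -5.25; fold change = 2^5.25 = 38.055
Akt2: ΔΔCt = (28.95−15.41) − (26.46−15.49) = 13.54 − 10.97 = 2.57; fold change = 2^-2.57 = 0.168
Cdk9: ΔΔCt = (20.18−15.41) − (25.09−15.49) = 4.77 − 9.60 = -4.83; fold change = 2^4.83 = 28.443
Klf11: ΔΔCt = (23.29−15.41) − (22.27−15.49) = 7.88 − 6.78 = 1.10; fold change = 2^-1.10 = 0.467
Mcl12 has the largest |ΔΔCt| = 5.25.

38.055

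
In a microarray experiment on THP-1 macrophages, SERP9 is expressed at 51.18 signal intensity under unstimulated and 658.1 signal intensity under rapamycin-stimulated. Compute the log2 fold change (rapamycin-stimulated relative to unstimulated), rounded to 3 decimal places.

3.685

Fold change = 658.1 / 51.18 = 12.8585
log2(12.8585) = 3.6847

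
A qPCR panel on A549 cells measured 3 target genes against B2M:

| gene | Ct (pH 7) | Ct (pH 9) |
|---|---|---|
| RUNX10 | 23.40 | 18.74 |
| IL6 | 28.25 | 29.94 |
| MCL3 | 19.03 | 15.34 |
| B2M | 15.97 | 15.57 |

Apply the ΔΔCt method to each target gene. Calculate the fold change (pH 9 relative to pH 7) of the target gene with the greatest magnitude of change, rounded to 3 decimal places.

RUNX10: ΔΔCt = (18.74−15.57) − (23.40−15.97) = 3.17 − 7.43 = -4.26; fold change = 2^4.26 = 19.160
IL6: ΔΔCt = (29.94−15.57) − (28.25−15.97) = 14.37 − 12.28 = 2.09; fold change = 2^-2.09 = 0.235
MCL3: ΔΔCt = (15.34−15.57) − (19.03−15.97) = -0.23 − 3.06 = -3.29; fold change = 2^3.29 = 9.781
RUNX10 has the largest |ΔΔCt| = 4.26.

19.160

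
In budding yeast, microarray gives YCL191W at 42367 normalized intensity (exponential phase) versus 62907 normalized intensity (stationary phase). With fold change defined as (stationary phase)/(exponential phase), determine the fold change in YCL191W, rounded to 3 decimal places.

Fold change = 62907 / 42367 = 1.4848
YCL191W is upregulated.

1.485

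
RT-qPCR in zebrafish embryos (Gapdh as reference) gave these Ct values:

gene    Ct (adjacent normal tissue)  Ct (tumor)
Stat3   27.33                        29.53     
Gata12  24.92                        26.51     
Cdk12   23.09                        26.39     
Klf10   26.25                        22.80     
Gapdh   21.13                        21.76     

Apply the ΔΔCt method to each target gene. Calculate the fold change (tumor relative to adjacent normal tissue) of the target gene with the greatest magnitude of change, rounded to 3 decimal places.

Stat3: ΔΔCt = (29.53−21.76) − (27.33−21.13) = 7.77 − 6.20 = 1.57; fold change = 2^-1.57 = 0.337
Gata12: ΔΔCt = (26.51−21.76) − (24.92−21.13) = 4.75 − 3.79 = 0.96; fold change = 2^-0.96 = 0.514
Cdk12: ΔΔCt = (26.39−21.76) − (23.09−21.13) = 4.63 − 1.96 = 2.67; fold change = 2^-2.67 = 0.157
Klf10: ΔΔCt = (22.80−21.76) − (26.25−21.13) = 1.04 − 5.12 = -4.08; fold change = 2^4.08 = 16.912
Klf10 has the largest |ΔΔCt| = 4.08.

16.912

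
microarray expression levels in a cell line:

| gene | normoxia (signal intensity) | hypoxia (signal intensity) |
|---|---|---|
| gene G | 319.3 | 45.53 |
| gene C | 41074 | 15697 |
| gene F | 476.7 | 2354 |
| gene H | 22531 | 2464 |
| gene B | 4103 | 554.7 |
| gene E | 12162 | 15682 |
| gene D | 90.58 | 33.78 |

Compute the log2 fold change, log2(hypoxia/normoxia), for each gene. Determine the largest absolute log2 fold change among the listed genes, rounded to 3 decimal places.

log2(45.53/319.3) = -2.810  (gene G)
log2(15697/41074) = -1.388  (gene C)
log2(2354/476.7) = 2.304  (gene F)
log2(2464/22531) = -3.193  (gene H)
log2(554.7/4103) = -2.887  (gene B)
log2(15682/12162) = 0.367  (gene E)
log2(33.78/90.58) = -1.423  (gene D)
The largest magnitude belongs to gene H.

3.193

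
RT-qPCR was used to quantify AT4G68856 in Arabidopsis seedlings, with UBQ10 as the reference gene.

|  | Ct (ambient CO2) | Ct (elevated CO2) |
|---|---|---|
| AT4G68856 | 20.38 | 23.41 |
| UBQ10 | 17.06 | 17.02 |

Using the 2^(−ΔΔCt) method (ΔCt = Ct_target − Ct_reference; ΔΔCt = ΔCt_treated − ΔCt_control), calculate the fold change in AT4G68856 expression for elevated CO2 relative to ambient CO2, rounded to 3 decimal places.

0.119

ΔCt(ambient CO2) = 20.380 − 17.060 = 3.320
ΔCt(elevated CO2) = 23.410 − 17.020 = 6.390
ΔΔCt = 6.390 − 3.320 = 3.070
Fold change = 2^(−3.070) = 0.1191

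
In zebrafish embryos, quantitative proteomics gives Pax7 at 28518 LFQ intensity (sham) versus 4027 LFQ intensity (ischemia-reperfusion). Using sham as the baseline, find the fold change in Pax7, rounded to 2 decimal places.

Fold change = 4027 / 28518 = 0.141
Pax7 is downregulated.

0.14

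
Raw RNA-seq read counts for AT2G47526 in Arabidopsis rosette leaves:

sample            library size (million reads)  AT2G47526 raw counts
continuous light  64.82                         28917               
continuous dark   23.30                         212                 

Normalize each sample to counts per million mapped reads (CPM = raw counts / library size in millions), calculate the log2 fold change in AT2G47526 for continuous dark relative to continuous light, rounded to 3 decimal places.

-5.616

CPM(continuous light) = 28917 / 64.82 = 446.1123
CPM(continuous dark) = 212 / 23.30 = 9.0987
Fold change = 9.0987 / 446.1123 = 0.02040
log2(0.02040) = -5.6156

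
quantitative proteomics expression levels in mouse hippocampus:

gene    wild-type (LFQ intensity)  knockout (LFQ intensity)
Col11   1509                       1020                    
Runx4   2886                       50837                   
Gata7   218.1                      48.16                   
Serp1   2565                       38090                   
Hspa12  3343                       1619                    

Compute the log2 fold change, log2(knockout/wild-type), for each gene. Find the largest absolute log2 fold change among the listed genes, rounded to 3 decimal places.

log2(1020/1509) = -0.565  (Col11)
log2(50837/2886) = 4.139  (Runx4)
log2(48.16/218.1) = -2.179  (Gata7)
log2(38090/2565) = 3.892  (Serp1)
log2(1619/3343) = -1.046  (Hspa12)
The largest magnitude belongs to Runx4.

4.139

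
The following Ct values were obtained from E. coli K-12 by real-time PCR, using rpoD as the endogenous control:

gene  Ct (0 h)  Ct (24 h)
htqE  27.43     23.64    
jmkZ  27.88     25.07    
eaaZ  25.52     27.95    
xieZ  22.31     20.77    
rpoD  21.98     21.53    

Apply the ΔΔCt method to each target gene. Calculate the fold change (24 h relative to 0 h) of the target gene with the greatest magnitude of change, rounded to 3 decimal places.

htqE: ΔΔCt = (23.64−21.53) − (27.43−21.98) = 2.11 − 5.45 = -3.34; fold change = 2^3.34 = 10.126
jmkZ: ΔΔCt = (25.07−21.53) − (27.88−21.98) = 3.54 − 5.90 = -2.36; fold change = 2^2.36 = 5.134
eaaZ: ΔΔCt = (27.95−21.53) − (25.52−21.98) = 6.42 − 3.54 = 2.88; fold change = 2^-2.88 = 0.136
xieZ: ΔΔCt = (20.77−21.53) − (22.31−21.98) = -0.76 − 0.33 = -1.09; fold change = 2^1.09 = 2.129
htqE has the largest |ΔΔCt| = 3.34.

10.126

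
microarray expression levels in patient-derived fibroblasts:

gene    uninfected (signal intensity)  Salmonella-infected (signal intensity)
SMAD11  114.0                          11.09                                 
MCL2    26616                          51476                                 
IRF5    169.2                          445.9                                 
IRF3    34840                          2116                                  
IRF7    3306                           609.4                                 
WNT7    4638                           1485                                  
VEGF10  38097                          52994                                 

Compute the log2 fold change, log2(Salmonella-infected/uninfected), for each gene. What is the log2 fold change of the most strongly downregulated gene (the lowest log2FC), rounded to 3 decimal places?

-4.041

log2(11.09/114.0) = -3.362  (SMAD11)
log2(51476/26616) = 0.952  (MCL2)
log2(445.9/169.2) = 1.398  (IRF5)
log2(2116/34840) = -4.041  (IRF3)
log2(609.4/3306) = -2.440  (IRF7)
log2(1485/4638) = -1.643  (WNT7)
log2(52994/38097) = 0.476  (VEGF10)
IRF3 is most strongly downregulated.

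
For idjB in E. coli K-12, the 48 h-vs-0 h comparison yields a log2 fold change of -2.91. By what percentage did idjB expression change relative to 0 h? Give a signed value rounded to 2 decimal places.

-86.70%

Fold change = 2^(-2.91) = 0.1330
Percent change = (FC − 1) × 100% = (0.1330 − 1) × 100 = -86.70%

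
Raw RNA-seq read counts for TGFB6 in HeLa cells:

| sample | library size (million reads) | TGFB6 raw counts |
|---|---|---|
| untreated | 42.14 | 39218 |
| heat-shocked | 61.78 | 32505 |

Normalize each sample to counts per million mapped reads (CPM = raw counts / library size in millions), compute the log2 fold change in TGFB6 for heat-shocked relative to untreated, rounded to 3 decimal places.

-0.823

CPM(untreated) = 39218 / 42.14 = 930.6597
CPM(heat-shocked) = 32505 / 61.78 = 526.1411
Fold change = 526.1411 / 930.6597 = 0.56534
log2(0.56534) = -0.8228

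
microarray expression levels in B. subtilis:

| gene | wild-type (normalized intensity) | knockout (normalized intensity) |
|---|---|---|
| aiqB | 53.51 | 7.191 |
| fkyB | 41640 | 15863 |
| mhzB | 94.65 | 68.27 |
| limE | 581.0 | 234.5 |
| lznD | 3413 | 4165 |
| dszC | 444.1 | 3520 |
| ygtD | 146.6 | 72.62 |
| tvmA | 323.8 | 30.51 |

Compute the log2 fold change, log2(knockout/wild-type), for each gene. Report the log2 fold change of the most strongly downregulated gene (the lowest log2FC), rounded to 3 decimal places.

log2(7.191/53.51) = -2.896  (aiqB)
log2(15863/41640) = -1.392  (fkyB)
log2(68.27/94.65) = -0.471  (mhzB)
log2(234.5/581.0) = -1.309  (limE)
log2(4165/3413) = 0.287  (lznD)
log2(3520/444.1) = 2.987  (dszC)
log2(72.62/146.6) = -1.013  (ygtD)
log2(30.51/323.8) = -3.408  (tvmA)
tvmA is most strongly downregulated.

-3.408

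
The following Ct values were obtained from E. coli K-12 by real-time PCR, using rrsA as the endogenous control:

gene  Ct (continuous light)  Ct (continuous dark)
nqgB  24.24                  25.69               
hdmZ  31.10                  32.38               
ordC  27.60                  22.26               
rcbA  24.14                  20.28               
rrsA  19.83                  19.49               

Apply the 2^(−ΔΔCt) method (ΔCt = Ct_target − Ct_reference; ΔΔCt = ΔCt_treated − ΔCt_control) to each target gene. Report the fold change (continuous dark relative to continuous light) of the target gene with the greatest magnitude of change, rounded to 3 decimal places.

32.000

nqgB: ΔΔCt = (25.69−19.49) − (24.24−19.83) = 6.20 − 4.41 = 1.79; fold change = 2^-1.79 = 0.289
hdmZ: ΔΔCt = (32.38−19.49) − (31.10−19.83) = 12.89 − 11.27 = 1.62; fold change = 2^-1.62 = 0.325
ordC: ΔΔCt = (22.26−19.49) − (27.60−19.83) = 2.77 − 7.77 = -5.00; fold change = 2^5.00 = 32.000
rcbA: ΔΔCt = (20.28−19.49) − (24.14−19.83) = 0.79 − 4.31 = -3.52; fold change = 2^3.52 = 11.472
ordC has the largest |ΔΔCt| = 5.00.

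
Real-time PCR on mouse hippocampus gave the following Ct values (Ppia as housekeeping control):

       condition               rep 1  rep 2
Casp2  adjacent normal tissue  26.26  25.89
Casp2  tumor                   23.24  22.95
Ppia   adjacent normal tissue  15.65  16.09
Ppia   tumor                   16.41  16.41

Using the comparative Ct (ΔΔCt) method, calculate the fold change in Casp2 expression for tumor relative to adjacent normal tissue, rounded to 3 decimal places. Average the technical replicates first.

11.472

Mean Ct: Casp2 adjacent normal tissue 26.075; Casp2 tumor 23.095; Ppia adjacent normal tissue 15.870; Ppia tumor 16.410
ΔCt(adjacent normal tissue) = 26.075 − 15.870 = 10.205
ΔCt(tumor) = 23.095 − 16.410 = 6.685
ΔΔCt = 6.685 − 10.205 = -3.520
Fold change = 2^(−(-3.520)) = 2^3.520 = 11.4716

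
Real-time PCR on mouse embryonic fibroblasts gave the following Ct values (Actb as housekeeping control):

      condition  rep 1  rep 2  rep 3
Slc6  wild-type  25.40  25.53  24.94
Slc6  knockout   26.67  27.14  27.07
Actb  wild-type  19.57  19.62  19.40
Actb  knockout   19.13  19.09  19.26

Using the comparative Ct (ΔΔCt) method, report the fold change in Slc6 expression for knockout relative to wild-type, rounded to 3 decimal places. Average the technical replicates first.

Mean Ct: Slc6 wild-type 25.290; Slc6 knockout 26.960; Actb wild-type 19.530; Actb knockout 19.160
ΔCt(wild-type) = 25.290 − 19.530 = 5.760
ΔCt(knockout) = 26.960 − 19.160 = 7.800
ΔΔCt = 7.800 − 5.760 = 2.040
Fold change = 2^(−2.040) = 0.2432

0.243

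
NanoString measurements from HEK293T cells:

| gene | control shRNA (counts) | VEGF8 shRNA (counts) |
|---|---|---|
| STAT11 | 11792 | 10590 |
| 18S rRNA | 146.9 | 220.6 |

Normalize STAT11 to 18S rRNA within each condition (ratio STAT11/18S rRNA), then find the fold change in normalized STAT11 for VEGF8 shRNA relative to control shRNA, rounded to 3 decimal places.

0.598

STAT11/18S rRNA (control shRNA) = 11792 / 146.9 = 80.272
STAT11/18S rRNA (VEGF8 shRNA) = 10590 / 220.6 = 48.005
Fold change = 48.005 / 80.272 = 0.5980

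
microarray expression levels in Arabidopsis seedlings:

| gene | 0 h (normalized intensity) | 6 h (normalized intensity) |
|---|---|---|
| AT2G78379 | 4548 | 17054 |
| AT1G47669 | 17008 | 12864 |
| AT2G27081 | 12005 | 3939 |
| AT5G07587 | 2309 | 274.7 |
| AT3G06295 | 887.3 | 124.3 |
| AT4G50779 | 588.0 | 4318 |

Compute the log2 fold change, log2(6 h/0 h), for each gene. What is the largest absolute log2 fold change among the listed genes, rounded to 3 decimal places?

3.071

log2(17054/4548) = 1.907  (AT2G78379)
log2(12864/17008) = -0.403  (AT1G47669)
log2(3939/12005) = -1.608  (AT2G27081)
log2(274.7/2309) = -3.071  (AT5G07587)
log2(124.3/887.3) = -2.836  (AT3G06295)
log2(4318/588.0) = 2.876  (AT4G50779)
The largest magnitude belongs to AT5G07587.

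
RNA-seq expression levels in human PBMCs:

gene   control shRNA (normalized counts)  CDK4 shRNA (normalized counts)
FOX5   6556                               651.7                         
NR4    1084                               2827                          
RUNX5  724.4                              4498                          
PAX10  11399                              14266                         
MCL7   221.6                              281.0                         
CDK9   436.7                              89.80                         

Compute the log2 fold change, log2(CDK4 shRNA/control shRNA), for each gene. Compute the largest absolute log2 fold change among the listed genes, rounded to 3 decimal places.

3.331

log2(651.7/6556) = -3.331  (FOX5)
log2(2827/1084) = 1.383  (NR4)
log2(4498/724.4) = 2.634  (RUNX5)
log2(14266/11399) = 0.324  (PAX10)
log2(281.0/221.6) = 0.343  (MCL7)
log2(89.80/436.7) = -2.282  (CDK9)
The largest magnitude belongs to FOX5.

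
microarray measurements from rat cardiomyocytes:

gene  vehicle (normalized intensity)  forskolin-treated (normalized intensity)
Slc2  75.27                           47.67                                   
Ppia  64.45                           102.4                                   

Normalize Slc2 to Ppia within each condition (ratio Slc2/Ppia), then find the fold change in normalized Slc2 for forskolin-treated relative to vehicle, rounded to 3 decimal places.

0.399

Slc2/Ppia (vehicle) = 75.27 / 64.45 = 1.1679
Slc2/Ppia (forskolin-treated) = 47.67 / 102.4 = 0.46553
Fold change = 0.46553 / 1.1679 = 0.3986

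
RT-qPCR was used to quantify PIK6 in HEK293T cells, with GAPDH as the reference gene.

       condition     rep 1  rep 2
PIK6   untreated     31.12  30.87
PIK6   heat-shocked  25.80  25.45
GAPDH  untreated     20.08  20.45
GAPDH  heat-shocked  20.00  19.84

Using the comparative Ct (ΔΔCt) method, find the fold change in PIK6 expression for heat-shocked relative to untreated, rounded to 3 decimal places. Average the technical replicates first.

32.559

Mean Ct: PIK6 untreated 30.995; PIK6 heat-shocked 25.625; GAPDH untreated 20.265; GAPDH heat-shocked 19.920
ΔCt(untreated) = 30.995 − 20.265 = 10.730
ΔCt(heat-shocked) = 25.625 − 19.920 = 5.705
ΔΔCt = 5.705 − 10.730 = -5.025
Fold change = 2^(−(-5.025)) = 2^5.025 = 32.5594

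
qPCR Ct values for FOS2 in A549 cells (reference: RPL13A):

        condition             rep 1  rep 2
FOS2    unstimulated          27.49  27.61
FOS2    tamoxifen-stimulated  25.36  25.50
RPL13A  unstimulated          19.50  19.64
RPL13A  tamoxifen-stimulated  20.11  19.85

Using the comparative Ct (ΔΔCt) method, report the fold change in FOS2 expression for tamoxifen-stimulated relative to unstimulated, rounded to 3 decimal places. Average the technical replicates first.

5.776

Mean Ct: FOS2 unstimulated 27.550; FOS2 tamoxifen-stimulated 25.430; RPL13A unstimulated 19.570; RPL13A tamoxifen-stimulated 19.980
ΔCt(unstimulated) = 27.550 − 19.570 = 7.980
ΔCt(tamoxifen-stimulated) = 25.430 − 19.980 = 5.450
ΔΔCt = 5.450 − 7.980 = -2.530
Fold change = 2^(−(-2.530)) = 2^2.530 = 5.7757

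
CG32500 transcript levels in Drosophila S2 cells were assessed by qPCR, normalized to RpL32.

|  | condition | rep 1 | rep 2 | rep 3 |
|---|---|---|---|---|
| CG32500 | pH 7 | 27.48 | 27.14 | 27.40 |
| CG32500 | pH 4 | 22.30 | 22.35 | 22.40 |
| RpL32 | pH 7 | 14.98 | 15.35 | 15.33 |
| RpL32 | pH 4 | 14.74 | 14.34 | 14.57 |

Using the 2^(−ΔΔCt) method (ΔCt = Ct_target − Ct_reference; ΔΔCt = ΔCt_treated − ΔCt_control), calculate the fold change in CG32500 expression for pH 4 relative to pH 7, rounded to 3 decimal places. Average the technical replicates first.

Mean Ct: CG32500 pH 7 27.340; CG32500 pH 4 22.350; RpL32 pH 7 15.220; RpL32 pH 4 14.550
ΔCt(pH 7) = 27.340 − 15.220 = 12.120
ΔCt(pH 4) = 22.350 − 14.550 = 7.800
ΔΔCt = 7.800 − 12.120 = -4.320
Fold change = 2^(−(-4.320)) = 2^4.320 = 19.9733

19.973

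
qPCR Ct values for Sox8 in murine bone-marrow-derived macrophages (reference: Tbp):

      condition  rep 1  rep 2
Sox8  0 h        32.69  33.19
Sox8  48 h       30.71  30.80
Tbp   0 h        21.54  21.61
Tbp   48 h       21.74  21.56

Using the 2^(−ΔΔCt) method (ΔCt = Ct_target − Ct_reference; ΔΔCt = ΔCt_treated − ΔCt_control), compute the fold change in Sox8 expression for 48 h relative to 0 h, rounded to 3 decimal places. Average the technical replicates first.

4.790

Mean Ct: Sox8 0 h 32.940; Sox8 48 h 30.755; Tbp 0 h 21.575; Tbp 48 h 21.650
ΔCt(0 h) = 32.940 − 21.575 = 11.365
ΔCt(48 h) = 30.755 − 21.650 = 9.105
ΔΔCt = 9.105 − 11.365 = -2.260
Fold change = 2^(−(-2.260)) = 2^2.260 = 4.7899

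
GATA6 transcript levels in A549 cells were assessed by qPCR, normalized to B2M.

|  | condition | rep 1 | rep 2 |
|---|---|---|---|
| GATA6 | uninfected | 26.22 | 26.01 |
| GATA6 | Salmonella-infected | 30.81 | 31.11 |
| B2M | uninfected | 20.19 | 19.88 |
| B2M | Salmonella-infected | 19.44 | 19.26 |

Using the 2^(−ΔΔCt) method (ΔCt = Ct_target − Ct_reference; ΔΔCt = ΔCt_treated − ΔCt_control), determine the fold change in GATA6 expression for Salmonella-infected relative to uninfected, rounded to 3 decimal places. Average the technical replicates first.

Mean Ct: GATA6 uninfected 26.115; GATA6 Salmonella-infected 30.960; B2M uninfected 20.035; B2M Salmonella-infected 19.350
ΔCt(uninfected) = 26.115 − 20.035 = 6.080
ΔCt(Salmonella-infected) = 30.960 − 19.350 = 11.610
ΔΔCt = 11.610 − 6.080 = 5.530
Fold change = 2^(−5.530) = 0.0216

0.022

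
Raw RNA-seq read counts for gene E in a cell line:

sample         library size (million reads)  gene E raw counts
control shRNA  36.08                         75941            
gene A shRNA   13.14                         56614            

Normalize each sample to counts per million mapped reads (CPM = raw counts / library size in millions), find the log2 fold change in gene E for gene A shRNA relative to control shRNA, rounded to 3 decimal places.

CPM(control shRNA) = 75941 / 36.08 = 2104.7949
CPM(gene A shRNA) = 56614 / 13.14 = 4308.5236
Fold change = 4308.5236 / 2104.7949 = 2.04700
log2(2.04700) = 1.0335

1.034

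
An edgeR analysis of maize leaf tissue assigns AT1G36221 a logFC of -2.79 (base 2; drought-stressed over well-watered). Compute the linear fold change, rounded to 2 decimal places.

0.14

Fold change = 2^(-2.79) = 0.145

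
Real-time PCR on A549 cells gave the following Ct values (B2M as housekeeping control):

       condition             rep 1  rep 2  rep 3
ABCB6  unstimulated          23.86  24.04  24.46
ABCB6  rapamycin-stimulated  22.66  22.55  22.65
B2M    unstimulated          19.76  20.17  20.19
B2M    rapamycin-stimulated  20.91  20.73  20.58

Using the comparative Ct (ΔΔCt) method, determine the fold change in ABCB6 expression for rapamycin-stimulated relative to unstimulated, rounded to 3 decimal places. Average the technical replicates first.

4.595

Mean Ct: ABCB6 unstimulated 24.120; ABCB6 rapamycin-stimulated 22.620; B2M unstimulated 20.040; B2M rapamycin-stimulated 20.740
ΔCt(unstimulated) = 24.120 − 20.040 = 4.080
ΔCt(rapamycin-stimulated) = 22.620 − 20.740 = 1.880
ΔΔCt = 1.880 − 4.080 = -2.200
Fold change = 2^(−(-2.200)) = 2^2.200 = 4.5948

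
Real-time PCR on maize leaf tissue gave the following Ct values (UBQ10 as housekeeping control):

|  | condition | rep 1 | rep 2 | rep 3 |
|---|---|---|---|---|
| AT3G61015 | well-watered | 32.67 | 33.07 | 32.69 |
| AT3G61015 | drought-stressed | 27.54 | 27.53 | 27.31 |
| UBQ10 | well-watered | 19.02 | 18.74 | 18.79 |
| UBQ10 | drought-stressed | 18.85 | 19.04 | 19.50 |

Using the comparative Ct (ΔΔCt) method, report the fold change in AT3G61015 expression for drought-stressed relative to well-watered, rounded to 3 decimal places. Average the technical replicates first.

49.522

Mean Ct: AT3G61015 well-watered 32.810; AT3G61015 drought-stressed 27.460; UBQ10 well-watered 18.850; UBQ10 drought-stressed 19.130
ΔCt(well-watered) = 32.810 − 18.850 = 13.960
ΔCt(drought-stressed) = 27.460 − 19.130 = 8.330
ΔΔCt = 8.330 − 13.960 = -5.630
Fold change = 2^(−(-5.630)) = 2^5.630 = 49.5221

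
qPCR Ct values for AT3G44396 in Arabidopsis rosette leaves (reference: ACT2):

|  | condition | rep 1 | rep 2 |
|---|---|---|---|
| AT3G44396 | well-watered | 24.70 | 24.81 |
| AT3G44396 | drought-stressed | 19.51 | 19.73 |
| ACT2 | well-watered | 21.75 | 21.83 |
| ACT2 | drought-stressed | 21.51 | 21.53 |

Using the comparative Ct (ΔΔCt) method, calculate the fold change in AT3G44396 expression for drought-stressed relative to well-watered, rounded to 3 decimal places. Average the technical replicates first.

Mean Ct: AT3G44396 well-watered 24.755; AT3G44396 drought-stressed 19.620; ACT2 well-watered 21.790; ACT2 drought-stressed 21.520
ΔCt(well-watered) = 24.755 − 21.790 = 2.965
ΔCt(drought-stressed) = 19.620 − 21.520 = -1.900
ΔΔCt = -1.900 − 2.965 = -4.865
Fold change = 2^(−(-4.865)) = 2^4.865 = 29.1414

29.141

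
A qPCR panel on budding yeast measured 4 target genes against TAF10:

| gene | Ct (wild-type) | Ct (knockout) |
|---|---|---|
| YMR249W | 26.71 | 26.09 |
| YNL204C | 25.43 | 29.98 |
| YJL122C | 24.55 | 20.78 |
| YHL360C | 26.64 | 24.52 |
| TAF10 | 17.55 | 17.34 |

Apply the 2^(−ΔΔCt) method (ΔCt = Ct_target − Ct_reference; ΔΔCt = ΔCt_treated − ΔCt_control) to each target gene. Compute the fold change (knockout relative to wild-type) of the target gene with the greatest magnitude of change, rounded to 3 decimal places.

YMR249W: ΔΔCt = (26.09−17.34) − (26.71−17.55) = 8.75 − 9.16 = -0.41; fold change = 2^0.41 = 1.329
YNL204C: ΔΔCt = (29.98−17.34) − (25.43−17.55) = 12.64 − 7.88 = 4.76; fold change = 2^-4.76 = 0.037
YJL122C: ΔΔCt = (20.78−17.34) − (24.55−17.55) = 3.44 − 7.00 = -3.56; fold change = 2^3.56 = 11.794
YHL360C: ΔΔCt = (24.52−17.34) − (26.64−17.55) = 7.18 − 9.09 = -1.91; fold change = 2^1.91 = 3.758
YNL204C has the largest |ΔΔCt| = 4.76.

0.037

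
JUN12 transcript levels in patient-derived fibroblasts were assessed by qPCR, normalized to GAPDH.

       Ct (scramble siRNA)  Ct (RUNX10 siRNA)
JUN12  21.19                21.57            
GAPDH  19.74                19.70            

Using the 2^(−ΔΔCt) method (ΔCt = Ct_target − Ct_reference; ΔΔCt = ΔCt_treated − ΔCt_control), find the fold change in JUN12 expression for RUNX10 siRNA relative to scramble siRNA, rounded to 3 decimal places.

0.747

ΔCt(scramble siRNA) = 21.190 − 19.740 = 1.450
ΔCt(RUNX10 siRNA) = 21.570 − 19.700 = 1.870
ΔΔCt = 1.870 − 1.450 = 0.420
Fold change = 2^(−0.420) = 0.7474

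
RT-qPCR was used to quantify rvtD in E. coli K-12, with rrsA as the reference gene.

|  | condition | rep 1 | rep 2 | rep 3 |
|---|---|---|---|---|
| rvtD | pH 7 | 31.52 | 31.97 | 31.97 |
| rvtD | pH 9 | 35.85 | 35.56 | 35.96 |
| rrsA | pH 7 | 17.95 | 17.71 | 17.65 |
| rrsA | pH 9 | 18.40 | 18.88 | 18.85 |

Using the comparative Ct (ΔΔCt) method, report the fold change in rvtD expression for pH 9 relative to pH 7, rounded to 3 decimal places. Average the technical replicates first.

0.122

Mean Ct: rvtD pH 7 31.820; rvtD pH 9 35.790; rrsA pH 7 17.770; rrsA pH 9 18.710
ΔCt(pH 7) = 31.820 − 17.770 = 14.050
ΔCt(pH 9) = 35.790 − 18.710 = 17.080
ΔΔCt = 17.080 − 14.050 = 3.030
Fold change = 2^(−3.030) = 0.1224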